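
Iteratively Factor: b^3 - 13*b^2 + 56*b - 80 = (b - 5)*(b^2 - 8*b + 16) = (b - 5)*(b - 4)*(b - 4)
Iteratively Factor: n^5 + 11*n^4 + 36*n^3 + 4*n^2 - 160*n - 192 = (n + 2)*(n^4 + 9*n^3 + 18*n^2 - 32*n - 96) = (n + 2)*(n + 4)*(n^3 + 5*n^2 - 2*n - 24) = (n - 2)*(n + 2)*(n + 4)*(n^2 + 7*n + 12) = (n - 2)*(n + 2)*(n + 4)^2*(n + 3)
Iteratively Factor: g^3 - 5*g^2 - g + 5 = (g + 1)*(g^2 - 6*g + 5) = (g - 5)*(g + 1)*(g - 1)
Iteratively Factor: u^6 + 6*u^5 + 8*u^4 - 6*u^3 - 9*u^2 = (u + 3)*(u^5 + 3*u^4 - u^3 - 3*u^2) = u*(u + 3)*(u^4 + 3*u^3 - u^2 - 3*u) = u*(u + 3)^2*(u^3 - u) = u^2*(u + 3)^2*(u^2 - 1) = u^2*(u + 1)*(u + 3)^2*(u - 1)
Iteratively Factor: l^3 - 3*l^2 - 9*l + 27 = (l + 3)*(l^2 - 6*l + 9) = (l - 3)*(l + 3)*(l - 3)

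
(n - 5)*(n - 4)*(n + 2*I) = n^3 - 9*n^2 + 2*I*n^2 + 20*n - 18*I*n + 40*I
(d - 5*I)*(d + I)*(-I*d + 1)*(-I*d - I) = -d^4 - d^3 + 3*I*d^3 - 9*d^2 + 3*I*d^2 - 9*d - 5*I*d - 5*I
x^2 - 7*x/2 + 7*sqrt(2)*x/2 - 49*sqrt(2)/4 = (x - 7/2)*(x + 7*sqrt(2)/2)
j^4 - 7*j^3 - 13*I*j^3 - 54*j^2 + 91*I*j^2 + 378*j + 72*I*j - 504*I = (j - 7)*(j - 6*I)*(j - 4*I)*(j - 3*I)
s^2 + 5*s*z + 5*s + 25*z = (s + 5)*(s + 5*z)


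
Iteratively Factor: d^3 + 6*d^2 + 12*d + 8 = (d + 2)*(d^2 + 4*d + 4) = (d + 2)^2*(d + 2)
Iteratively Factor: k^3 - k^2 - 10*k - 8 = (k + 1)*(k^2 - 2*k - 8) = (k - 4)*(k + 1)*(k + 2)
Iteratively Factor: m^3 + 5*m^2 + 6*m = (m)*(m^2 + 5*m + 6) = m*(m + 3)*(m + 2)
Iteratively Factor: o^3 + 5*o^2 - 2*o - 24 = (o + 3)*(o^2 + 2*o - 8) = (o + 3)*(o + 4)*(o - 2)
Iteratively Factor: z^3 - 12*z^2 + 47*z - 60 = (z - 5)*(z^2 - 7*z + 12) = (z - 5)*(z - 3)*(z - 4)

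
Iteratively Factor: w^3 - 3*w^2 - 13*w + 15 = (w - 1)*(w^2 - 2*w - 15) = (w - 5)*(w - 1)*(w + 3)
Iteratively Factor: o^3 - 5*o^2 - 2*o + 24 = (o - 4)*(o^2 - o - 6) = (o - 4)*(o - 3)*(o + 2)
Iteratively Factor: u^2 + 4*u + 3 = (u + 3)*(u + 1)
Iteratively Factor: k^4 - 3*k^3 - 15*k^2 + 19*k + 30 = (k - 5)*(k^3 + 2*k^2 - 5*k - 6) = (k - 5)*(k - 2)*(k^2 + 4*k + 3) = (k - 5)*(k - 2)*(k + 1)*(k + 3)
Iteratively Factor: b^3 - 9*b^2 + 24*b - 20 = (b - 2)*(b^2 - 7*b + 10) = (b - 2)^2*(b - 5)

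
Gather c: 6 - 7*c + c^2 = c^2 - 7*c + 6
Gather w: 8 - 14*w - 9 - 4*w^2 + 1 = -4*w^2 - 14*w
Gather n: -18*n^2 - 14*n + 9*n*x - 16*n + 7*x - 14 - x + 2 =-18*n^2 + n*(9*x - 30) + 6*x - 12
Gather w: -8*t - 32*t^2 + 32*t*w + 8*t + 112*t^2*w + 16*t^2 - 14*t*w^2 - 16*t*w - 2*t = -16*t^2 - 14*t*w^2 - 2*t + w*(112*t^2 + 16*t)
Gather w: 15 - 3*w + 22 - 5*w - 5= 32 - 8*w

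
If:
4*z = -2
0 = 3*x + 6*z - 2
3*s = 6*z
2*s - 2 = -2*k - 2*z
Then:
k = 5/2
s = -1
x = 5/3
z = -1/2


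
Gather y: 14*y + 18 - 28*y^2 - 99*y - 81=-28*y^2 - 85*y - 63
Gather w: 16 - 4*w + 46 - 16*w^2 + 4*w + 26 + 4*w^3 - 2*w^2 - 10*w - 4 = 4*w^3 - 18*w^2 - 10*w + 84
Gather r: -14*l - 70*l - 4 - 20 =-84*l - 24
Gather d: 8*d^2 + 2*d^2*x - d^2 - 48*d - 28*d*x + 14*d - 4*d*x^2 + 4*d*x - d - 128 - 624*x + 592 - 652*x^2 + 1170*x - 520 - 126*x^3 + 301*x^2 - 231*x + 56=d^2*(2*x + 7) + d*(-4*x^2 - 24*x - 35) - 126*x^3 - 351*x^2 + 315*x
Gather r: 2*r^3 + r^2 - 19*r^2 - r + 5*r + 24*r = 2*r^3 - 18*r^2 + 28*r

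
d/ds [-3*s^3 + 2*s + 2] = 2 - 9*s^2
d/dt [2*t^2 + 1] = 4*t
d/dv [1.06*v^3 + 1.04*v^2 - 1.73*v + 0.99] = 3.18*v^2 + 2.08*v - 1.73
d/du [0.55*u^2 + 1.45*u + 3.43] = 1.1*u + 1.45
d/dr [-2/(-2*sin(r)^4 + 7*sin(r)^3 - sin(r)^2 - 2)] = 2*(-8*sin(r)^2 + 21*sin(r) - 2)*sin(r)*cos(r)/(2*sin(r)^4 - 7*sin(r)^3 + sin(r)^2 + 2)^2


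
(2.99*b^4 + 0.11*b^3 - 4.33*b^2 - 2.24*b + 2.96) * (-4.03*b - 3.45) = -12.0497*b^5 - 10.7588*b^4 + 17.0704*b^3 + 23.9657*b^2 - 4.2008*b - 10.212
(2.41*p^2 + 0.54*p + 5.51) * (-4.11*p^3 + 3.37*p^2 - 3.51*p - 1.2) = -9.9051*p^5 + 5.9023*p^4 - 29.2854*p^3 + 13.7813*p^2 - 19.9881*p - 6.612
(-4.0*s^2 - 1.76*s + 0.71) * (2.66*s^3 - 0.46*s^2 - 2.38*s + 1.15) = -10.64*s^5 - 2.8416*s^4 + 12.2182*s^3 - 0.7378*s^2 - 3.7138*s + 0.8165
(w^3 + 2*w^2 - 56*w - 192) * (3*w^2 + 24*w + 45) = 3*w^5 + 30*w^4 - 75*w^3 - 1830*w^2 - 7128*w - 8640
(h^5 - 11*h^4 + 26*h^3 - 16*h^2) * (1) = h^5 - 11*h^4 + 26*h^3 - 16*h^2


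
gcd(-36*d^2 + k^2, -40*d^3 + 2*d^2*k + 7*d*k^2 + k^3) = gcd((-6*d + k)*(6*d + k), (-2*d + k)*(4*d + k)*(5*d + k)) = 1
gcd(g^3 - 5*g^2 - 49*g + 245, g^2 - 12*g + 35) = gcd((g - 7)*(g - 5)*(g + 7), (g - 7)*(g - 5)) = g^2 - 12*g + 35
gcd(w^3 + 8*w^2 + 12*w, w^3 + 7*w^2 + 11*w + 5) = 1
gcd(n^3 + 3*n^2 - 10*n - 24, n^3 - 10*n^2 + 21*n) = n - 3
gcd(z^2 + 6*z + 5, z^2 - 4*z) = 1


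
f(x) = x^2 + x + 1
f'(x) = 2*x + 1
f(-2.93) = 6.65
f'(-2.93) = -4.86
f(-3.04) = 7.20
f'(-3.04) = -5.08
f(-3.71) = 11.05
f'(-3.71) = -6.42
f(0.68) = 2.14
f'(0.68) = 2.36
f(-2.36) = 4.21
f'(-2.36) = -3.72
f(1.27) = 3.88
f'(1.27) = 3.54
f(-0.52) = 0.75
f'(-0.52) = -0.04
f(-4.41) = 16.04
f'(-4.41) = -7.82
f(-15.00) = 211.00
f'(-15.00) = -29.00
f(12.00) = 157.00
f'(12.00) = 25.00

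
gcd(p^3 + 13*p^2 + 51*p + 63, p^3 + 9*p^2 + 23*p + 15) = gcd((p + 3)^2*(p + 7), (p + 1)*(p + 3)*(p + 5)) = p + 3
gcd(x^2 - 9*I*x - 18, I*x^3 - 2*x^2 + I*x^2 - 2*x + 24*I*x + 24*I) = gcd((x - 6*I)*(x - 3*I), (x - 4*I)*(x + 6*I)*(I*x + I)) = 1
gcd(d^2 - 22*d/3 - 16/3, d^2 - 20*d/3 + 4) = 1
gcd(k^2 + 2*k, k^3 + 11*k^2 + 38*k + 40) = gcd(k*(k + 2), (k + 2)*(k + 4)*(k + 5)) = k + 2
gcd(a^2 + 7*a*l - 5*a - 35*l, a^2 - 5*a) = a - 5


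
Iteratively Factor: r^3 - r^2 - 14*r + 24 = (r + 4)*(r^2 - 5*r + 6) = (r - 3)*(r + 4)*(r - 2)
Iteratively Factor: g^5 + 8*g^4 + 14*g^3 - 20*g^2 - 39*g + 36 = (g + 3)*(g^4 + 5*g^3 - g^2 - 17*g + 12) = (g - 1)*(g + 3)*(g^3 + 6*g^2 + 5*g - 12) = (g - 1)^2*(g + 3)*(g^2 + 7*g + 12) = (g - 1)^2*(g + 3)^2*(g + 4)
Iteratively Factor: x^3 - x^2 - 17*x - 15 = (x + 3)*(x^2 - 4*x - 5) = (x - 5)*(x + 3)*(x + 1)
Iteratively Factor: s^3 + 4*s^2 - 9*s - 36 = (s + 3)*(s^2 + s - 12) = (s + 3)*(s + 4)*(s - 3)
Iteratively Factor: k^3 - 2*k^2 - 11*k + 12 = (k - 4)*(k^2 + 2*k - 3) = (k - 4)*(k + 3)*(k - 1)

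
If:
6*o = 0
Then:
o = 0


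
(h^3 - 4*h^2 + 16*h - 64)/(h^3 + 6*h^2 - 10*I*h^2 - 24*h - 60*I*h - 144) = (h^2 + 4*h*(-1 + I) - 16*I)/(h^2 + 6*h*(1 - I) - 36*I)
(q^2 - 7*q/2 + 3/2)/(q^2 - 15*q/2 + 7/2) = (q - 3)/(q - 7)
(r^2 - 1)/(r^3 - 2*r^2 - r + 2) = 1/(r - 2)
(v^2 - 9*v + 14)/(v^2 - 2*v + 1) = (v^2 - 9*v + 14)/(v^2 - 2*v + 1)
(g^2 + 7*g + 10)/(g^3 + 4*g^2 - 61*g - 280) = (g + 2)/(g^2 - g - 56)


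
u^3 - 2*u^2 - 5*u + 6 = (u - 3)*(u - 1)*(u + 2)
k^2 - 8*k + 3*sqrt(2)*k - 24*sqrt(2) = (k - 8)*(k + 3*sqrt(2))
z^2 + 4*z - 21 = (z - 3)*(z + 7)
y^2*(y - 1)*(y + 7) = y^4 + 6*y^3 - 7*y^2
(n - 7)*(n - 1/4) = n^2 - 29*n/4 + 7/4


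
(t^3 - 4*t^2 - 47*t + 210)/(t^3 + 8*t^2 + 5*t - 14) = (t^2 - 11*t + 30)/(t^2 + t - 2)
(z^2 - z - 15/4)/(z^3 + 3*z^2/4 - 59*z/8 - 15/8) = 2*(2*z + 3)/(4*z^2 + 13*z + 3)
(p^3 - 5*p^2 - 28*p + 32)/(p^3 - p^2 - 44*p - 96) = (p - 1)/(p + 3)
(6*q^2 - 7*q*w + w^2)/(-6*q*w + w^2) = (-q + w)/w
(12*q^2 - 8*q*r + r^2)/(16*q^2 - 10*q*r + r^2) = (6*q - r)/(8*q - r)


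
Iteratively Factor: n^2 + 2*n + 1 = (n + 1)*(n + 1)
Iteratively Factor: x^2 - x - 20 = (x + 4)*(x - 5)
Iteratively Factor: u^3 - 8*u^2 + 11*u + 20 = (u - 5)*(u^2 - 3*u - 4) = (u - 5)*(u - 4)*(u + 1)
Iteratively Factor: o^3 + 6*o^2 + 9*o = (o + 3)*(o^2 + 3*o) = (o + 3)^2*(o)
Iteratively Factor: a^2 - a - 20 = (a + 4)*(a - 5)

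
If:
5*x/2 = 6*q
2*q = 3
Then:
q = 3/2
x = 18/5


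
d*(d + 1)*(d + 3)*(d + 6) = d^4 + 10*d^3 + 27*d^2 + 18*d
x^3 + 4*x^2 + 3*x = x*(x + 1)*(x + 3)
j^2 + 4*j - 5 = (j - 1)*(j + 5)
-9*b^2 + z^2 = (-3*b + z)*(3*b + z)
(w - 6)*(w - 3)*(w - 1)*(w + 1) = w^4 - 9*w^3 + 17*w^2 + 9*w - 18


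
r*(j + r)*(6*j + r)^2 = 36*j^3*r + 48*j^2*r^2 + 13*j*r^3 + r^4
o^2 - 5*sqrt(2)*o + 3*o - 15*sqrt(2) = (o + 3)*(o - 5*sqrt(2))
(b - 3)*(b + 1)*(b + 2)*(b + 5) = b^4 + 5*b^3 - 7*b^2 - 41*b - 30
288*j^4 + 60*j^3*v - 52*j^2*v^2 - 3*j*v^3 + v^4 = (-8*j + v)*(-3*j + v)*(2*j + v)*(6*j + v)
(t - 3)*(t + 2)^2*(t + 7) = t^4 + 8*t^3 - t^2 - 68*t - 84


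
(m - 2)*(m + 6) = m^2 + 4*m - 12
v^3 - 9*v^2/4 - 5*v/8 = v*(v - 5/2)*(v + 1/4)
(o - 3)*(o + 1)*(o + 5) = o^3 + 3*o^2 - 13*o - 15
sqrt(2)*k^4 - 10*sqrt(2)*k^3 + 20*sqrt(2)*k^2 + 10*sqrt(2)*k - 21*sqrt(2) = (k - 7)*(k - 3)*(k - 1)*(sqrt(2)*k + sqrt(2))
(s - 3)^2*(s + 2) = s^3 - 4*s^2 - 3*s + 18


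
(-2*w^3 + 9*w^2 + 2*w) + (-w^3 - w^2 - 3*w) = -3*w^3 + 8*w^2 - w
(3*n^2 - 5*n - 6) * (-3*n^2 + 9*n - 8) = -9*n^4 + 42*n^3 - 51*n^2 - 14*n + 48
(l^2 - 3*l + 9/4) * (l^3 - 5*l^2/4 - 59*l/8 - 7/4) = l^5 - 17*l^4/4 - 11*l^3/8 + 281*l^2/16 - 363*l/32 - 63/16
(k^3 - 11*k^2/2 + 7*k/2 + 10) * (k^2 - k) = k^5 - 13*k^4/2 + 9*k^3 + 13*k^2/2 - 10*k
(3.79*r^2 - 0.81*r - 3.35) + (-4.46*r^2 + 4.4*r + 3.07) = -0.67*r^2 + 3.59*r - 0.28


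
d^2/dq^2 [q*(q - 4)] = 2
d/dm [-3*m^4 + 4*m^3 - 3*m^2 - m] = -12*m^3 + 12*m^2 - 6*m - 1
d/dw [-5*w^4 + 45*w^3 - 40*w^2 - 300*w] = -20*w^3 + 135*w^2 - 80*w - 300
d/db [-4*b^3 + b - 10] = 1 - 12*b^2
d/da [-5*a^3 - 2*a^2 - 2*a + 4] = -15*a^2 - 4*a - 2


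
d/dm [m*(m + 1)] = 2*m + 1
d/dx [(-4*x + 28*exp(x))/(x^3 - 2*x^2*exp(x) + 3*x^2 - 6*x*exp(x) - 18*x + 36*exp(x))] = 4*(-(x - 7*exp(x))*(2*x^2*exp(x) - 3*x^2 + 10*x*exp(x) - 6*x - 30*exp(x) + 18) + (7*exp(x) - 1)*(x^3 - 2*x^2*exp(x) + 3*x^2 - 6*x*exp(x) - 18*x + 36*exp(x)))/(x^3 - 2*x^2*exp(x) + 3*x^2 - 6*x*exp(x) - 18*x + 36*exp(x))^2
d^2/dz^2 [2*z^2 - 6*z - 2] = 4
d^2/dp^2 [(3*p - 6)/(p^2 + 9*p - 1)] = 6*((p - 2)*(2*p + 9)^2 - (3*p + 7)*(p^2 + 9*p - 1))/(p^2 + 9*p - 1)^3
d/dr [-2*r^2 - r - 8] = -4*r - 1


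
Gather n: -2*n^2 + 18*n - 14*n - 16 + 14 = -2*n^2 + 4*n - 2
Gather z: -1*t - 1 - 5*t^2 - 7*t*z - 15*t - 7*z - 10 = -5*t^2 - 16*t + z*(-7*t - 7) - 11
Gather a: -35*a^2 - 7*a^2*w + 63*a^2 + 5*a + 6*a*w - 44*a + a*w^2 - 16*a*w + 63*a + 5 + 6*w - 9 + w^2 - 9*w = a^2*(28 - 7*w) + a*(w^2 - 10*w + 24) + w^2 - 3*w - 4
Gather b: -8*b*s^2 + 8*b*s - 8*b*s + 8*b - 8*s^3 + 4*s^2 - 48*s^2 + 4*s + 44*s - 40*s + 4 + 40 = b*(8 - 8*s^2) - 8*s^3 - 44*s^2 + 8*s + 44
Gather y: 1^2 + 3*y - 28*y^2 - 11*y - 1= -28*y^2 - 8*y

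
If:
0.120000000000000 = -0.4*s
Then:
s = -0.30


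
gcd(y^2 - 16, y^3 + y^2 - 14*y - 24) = y - 4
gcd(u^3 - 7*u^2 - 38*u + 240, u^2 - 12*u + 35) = u - 5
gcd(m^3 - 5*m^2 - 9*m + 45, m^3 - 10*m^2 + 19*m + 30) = m - 5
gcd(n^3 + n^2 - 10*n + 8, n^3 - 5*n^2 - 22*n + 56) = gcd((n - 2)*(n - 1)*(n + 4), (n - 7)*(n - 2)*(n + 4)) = n^2 + 2*n - 8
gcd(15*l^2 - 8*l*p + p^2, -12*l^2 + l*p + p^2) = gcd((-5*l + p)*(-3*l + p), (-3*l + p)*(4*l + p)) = -3*l + p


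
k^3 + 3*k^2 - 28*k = k*(k - 4)*(k + 7)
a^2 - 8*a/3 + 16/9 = (a - 4/3)^2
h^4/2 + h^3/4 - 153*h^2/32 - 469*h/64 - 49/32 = (h/2 + 1)*(h - 7/2)*(h + 1/4)*(h + 7/4)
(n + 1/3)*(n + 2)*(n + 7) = n^3 + 28*n^2/3 + 17*n + 14/3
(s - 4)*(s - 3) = s^2 - 7*s + 12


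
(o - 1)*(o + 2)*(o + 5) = o^3 + 6*o^2 + 3*o - 10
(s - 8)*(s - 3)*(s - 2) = s^3 - 13*s^2 + 46*s - 48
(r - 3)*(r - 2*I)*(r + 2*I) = r^3 - 3*r^2 + 4*r - 12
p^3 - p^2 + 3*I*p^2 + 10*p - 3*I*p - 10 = (p - 1)*(p - 2*I)*(p + 5*I)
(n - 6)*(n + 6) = n^2 - 36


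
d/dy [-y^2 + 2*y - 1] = 2 - 2*y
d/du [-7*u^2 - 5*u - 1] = -14*u - 5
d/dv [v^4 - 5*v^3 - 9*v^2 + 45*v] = 4*v^3 - 15*v^2 - 18*v + 45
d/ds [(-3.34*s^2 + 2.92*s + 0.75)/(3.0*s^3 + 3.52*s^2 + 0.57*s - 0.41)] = (10.02*s^4 - 17.52*s^3 - 18.9322*s^2 - 2.5412*s - 1.6247)/(9.0*s^6 + 21.12*s^5 + 15.8104*s^4 + 1.5528*s^3 - 2.5615*s^2 - 0.4674*s + 0.1681)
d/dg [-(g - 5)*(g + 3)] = 2 - 2*g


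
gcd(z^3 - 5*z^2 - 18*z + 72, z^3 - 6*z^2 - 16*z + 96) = z^2 - 2*z - 24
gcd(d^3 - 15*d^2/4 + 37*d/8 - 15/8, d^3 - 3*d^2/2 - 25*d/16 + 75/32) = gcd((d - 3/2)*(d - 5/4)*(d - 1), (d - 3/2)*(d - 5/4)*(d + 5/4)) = d^2 - 11*d/4 + 15/8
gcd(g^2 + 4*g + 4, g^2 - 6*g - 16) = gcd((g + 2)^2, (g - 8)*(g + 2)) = g + 2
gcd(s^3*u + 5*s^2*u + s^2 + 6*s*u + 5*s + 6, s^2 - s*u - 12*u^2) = 1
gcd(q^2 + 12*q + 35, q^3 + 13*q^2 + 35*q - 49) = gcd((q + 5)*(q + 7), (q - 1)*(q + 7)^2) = q + 7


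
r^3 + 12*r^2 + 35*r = r*(r + 5)*(r + 7)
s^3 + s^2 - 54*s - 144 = (s - 8)*(s + 3)*(s + 6)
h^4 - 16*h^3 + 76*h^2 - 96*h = h*(h - 8)*(h - 6)*(h - 2)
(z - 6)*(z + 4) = z^2 - 2*z - 24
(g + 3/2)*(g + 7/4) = g^2 + 13*g/4 + 21/8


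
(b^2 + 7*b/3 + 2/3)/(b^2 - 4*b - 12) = (b + 1/3)/(b - 6)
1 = 1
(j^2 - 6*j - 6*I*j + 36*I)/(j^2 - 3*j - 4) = (-j^2 + 6*j + 6*I*j - 36*I)/(-j^2 + 3*j + 4)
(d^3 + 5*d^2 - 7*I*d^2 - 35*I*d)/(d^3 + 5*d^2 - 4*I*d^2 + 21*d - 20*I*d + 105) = d/(d + 3*I)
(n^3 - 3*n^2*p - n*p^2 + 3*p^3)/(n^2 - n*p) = n - 2*p - 3*p^2/n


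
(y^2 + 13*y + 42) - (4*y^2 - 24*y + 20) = -3*y^2 + 37*y + 22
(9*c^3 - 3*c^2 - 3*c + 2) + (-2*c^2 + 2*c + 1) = 9*c^3 - 5*c^2 - c + 3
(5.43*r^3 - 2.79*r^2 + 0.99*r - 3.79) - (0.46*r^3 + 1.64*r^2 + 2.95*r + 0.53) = 4.97*r^3 - 4.43*r^2 - 1.96*r - 4.32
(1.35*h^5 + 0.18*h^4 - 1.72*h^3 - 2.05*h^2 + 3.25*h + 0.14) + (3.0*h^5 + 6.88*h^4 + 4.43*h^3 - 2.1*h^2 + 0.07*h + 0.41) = 4.35*h^5 + 7.06*h^4 + 2.71*h^3 - 4.15*h^2 + 3.32*h + 0.55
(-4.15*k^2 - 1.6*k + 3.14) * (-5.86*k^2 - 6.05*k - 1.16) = 24.319*k^4 + 34.4835*k^3 - 3.9064*k^2 - 17.141*k - 3.6424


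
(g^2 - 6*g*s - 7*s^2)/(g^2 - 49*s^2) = (g + s)/(g + 7*s)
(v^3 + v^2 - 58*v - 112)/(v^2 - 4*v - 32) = (v^2 + 9*v + 14)/(v + 4)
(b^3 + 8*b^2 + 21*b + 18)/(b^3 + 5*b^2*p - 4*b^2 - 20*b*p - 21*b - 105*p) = (b^2 + 5*b + 6)/(b^2 + 5*b*p - 7*b - 35*p)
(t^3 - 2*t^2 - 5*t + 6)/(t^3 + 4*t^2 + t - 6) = (t - 3)/(t + 3)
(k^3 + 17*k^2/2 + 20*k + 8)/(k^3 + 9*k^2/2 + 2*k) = (k + 4)/k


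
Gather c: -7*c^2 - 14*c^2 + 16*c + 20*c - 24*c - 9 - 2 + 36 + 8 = -21*c^2 + 12*c + 33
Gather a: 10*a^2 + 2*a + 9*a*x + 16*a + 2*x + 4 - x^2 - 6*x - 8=10*a^2 + a*(9*x + 18) - x^2 - 4*x - 4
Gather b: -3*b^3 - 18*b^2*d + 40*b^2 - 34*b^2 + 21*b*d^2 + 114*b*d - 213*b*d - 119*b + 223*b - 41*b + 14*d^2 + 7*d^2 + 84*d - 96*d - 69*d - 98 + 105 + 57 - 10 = -3*b^3 + b^2*(6 - 18*d) + b*(21*d^2 - 99*d + 63) + 21*d^2 - 81*d + 54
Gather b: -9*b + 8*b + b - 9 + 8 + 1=0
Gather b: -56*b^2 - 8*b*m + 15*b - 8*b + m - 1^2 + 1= -56*b^2 + b*(7 - 8*m) + m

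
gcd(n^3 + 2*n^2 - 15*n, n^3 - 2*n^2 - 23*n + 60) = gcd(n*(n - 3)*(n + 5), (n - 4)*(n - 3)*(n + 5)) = n^2 + 2*n - 15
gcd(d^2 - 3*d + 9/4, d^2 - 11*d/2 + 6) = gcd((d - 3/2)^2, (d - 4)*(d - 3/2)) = d - 3/2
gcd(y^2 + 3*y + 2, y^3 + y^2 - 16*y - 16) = y + 1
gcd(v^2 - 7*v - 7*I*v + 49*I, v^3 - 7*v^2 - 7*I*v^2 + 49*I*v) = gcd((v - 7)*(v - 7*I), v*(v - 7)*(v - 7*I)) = v^2 + v*(-7 - 7*I) + 49*I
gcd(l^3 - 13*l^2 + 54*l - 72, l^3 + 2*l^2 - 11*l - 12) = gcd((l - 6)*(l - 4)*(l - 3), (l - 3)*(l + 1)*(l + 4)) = l - 3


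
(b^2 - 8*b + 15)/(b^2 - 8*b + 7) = (b^2 - 8*b + 15)/(b^2 - 8*b + 7)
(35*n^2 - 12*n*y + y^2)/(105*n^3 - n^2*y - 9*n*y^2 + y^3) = 1/(3*n + y)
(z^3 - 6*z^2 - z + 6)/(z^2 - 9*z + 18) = (z^2 - 1)/(z - 3)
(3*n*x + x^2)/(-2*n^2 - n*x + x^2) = x*(3*n + x)/(-2*n^2 - n*x + x^2)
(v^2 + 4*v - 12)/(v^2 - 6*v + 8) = (v + 6)/(v - 4)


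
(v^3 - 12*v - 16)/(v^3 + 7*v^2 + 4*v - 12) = (v^2 - 2*v - 8)/(v^2 + 5*v - 6)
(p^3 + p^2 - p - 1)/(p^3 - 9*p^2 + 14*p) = (p^3 + p^2 - p - 1)/(p*(p^2 - 9*p + 14))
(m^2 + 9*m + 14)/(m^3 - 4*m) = (m + 7)/(m*(m - 2))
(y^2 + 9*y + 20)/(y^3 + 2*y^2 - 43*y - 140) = 1/(y - 7)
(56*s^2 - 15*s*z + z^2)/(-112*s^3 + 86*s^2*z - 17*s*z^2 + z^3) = 1/(-2*s + z)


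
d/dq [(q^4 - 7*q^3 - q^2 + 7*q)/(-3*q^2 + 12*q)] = (-2*q^3 + 19*q^2 - 56*q + 3)/(3*(q^2 - 8*q + 16))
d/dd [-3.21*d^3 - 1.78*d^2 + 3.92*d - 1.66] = -9.63*d^2 - 3.56*d + 3.92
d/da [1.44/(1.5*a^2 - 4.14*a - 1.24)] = (5.9616 - 4.32*a)/(-1.5*a^2 + 4.14*a + 1.24)^2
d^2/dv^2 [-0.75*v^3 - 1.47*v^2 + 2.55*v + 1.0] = -4.5*v - 2.94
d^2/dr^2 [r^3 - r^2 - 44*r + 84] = 6*r - 2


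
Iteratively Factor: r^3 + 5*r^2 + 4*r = (r)*(r^2 + 5*r + 4) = r*(r + 1)*(r + 4)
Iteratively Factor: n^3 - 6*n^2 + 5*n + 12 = (n - 4)*(n^2 - 2*n - 3) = (n - 4)*(n + 1)*(n - 3)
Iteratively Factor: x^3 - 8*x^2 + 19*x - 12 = (x - 3)*(x^2 - 5*x + 4) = (x - 4)*(x - 3)*(x - 1)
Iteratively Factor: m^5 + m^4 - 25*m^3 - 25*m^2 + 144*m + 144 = (m + 1)*(m^4 - 25*m^2 + 144) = (m - 3)*(m + 1)*(m^3 + 3*m^2 - 16*m - 48) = (m - 3)*(m + 1)*(m + 3)*(m^2 - 16) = (m - 4)*(m - 3)*(m + 1)*(m + 3)*(m + 4)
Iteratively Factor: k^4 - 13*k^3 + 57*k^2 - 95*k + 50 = (k - 5)*(k^3 - 8*k^2 + 17*k - 10) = (k - 5)*(k - 1)*(k^2 - 7*k + 10) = (k - 5)*(k - 2)*(k - 1)*(k - 5)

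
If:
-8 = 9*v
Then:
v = -8/9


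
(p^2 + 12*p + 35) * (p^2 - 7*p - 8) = p^4 + 5*p^3 - 57*p^2 - 341*p - 280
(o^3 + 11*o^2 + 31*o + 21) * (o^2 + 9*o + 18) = o^5 + 20*o^4 + 148*o^3 + 498*o^2 + 747*o + 378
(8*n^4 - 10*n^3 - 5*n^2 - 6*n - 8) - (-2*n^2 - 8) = 8*n^4 - 10*n^3 - 3*n^2 - 6*n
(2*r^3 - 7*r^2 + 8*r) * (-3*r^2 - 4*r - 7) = -6*r^5 + 13*r^4 - 10*r^3 + 17*r^2 - 56*r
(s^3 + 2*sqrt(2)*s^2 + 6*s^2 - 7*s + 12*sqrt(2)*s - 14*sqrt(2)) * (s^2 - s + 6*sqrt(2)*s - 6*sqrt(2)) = s^5 + 5*s^4 + 8*sqrt(2)*s^4 + 11*s^3 + 40*sqrt(2)*s^3 - 104*sqrt(2)*s^2 + 127*s^2 - 312*s + 56*sqrt(2)*s + 168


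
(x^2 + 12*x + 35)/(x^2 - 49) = (x + 5)/(x - 7)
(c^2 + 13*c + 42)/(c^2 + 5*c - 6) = (c + 7)/(c - 1)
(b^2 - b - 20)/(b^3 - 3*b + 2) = (b^2 - b - 20)/(b^3 - 3*b + 2)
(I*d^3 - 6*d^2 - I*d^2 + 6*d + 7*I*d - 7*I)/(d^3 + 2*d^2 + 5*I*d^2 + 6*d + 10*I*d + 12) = (I*d^2 + d*(-7 - I) + 7)/(d^2 + d*(2 + 6*I) + 12*I)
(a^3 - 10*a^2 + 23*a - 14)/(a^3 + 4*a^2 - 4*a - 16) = (a^2 - 8*a + 7)/(a^2 + 6*a + 8)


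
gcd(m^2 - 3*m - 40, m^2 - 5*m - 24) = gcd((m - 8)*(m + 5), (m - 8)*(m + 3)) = m - 8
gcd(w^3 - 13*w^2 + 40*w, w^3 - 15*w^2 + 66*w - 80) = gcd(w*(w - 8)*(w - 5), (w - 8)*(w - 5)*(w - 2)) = w^2 - 13*w + 40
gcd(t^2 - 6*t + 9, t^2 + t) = 1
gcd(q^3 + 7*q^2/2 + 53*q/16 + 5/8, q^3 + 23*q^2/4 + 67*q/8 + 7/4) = q^2 + 9*q/4 + 1/2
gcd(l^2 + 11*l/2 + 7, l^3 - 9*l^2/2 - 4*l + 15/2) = 1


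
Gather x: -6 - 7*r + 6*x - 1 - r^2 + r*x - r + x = -r^2 - 8*r + x*(r + 7) - 7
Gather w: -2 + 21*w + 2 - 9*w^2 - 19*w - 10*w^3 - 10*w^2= -10*w^3 - 19*w^2 + 2*w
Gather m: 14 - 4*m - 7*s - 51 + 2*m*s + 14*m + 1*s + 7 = m*(2*s + 10) - 6*s - 30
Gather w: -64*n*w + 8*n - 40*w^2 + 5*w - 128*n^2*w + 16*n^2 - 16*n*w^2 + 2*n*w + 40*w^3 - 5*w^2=16*n^2 + 8*n + 40*w^3 + w^2*(-16*n - 45) + w*(-128*n^2 - 62*n + 5)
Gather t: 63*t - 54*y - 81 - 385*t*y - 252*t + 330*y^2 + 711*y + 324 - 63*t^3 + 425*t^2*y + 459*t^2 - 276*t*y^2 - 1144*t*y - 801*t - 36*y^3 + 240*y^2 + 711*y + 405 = -63*t^3 + t^2*(425*y + 459) + t*(-276*y^2 - 1529*y - 990) - 36*y^3 + 570*y^2 + 1368*y + 648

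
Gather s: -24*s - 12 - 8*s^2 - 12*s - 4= -8*s^2 - 36*s - 16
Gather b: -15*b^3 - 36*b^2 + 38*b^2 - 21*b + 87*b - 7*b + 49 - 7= -15*b^3 + 2*b^2 + 59*b + 42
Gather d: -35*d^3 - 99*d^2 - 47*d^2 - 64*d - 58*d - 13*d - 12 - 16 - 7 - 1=-35*d^3 - 146*d^2 - 135*d - 36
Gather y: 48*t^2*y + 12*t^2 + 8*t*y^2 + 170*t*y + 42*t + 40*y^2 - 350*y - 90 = 12*t^2 + 42*t + y^2*(8*t + 40) + y*(48*t^2 + 170*t - 350) - 90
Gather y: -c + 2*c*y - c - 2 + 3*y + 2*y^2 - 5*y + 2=-2*c + 2*y^2 + y*(2*c - 2)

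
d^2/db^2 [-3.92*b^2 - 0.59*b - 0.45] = -7.84000000000000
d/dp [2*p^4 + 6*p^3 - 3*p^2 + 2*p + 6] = 8*p^3 + 18*p^2 - 6*p + 2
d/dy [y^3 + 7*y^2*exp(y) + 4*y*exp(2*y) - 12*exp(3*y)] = 7*y^2*exp(y) + 3*y^2 + 8*y*exp(2*y) + 14*y*exp(y) - 36*exp(3*y) + 4*exp(2*y)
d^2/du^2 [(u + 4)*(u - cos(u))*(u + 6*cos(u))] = -5*u^2*cos(u) - 20*sqrt(2)*u*sin(u + pi/4) + 12*u*cos(2*u) + 6*u - 40*sin(u) + 12*sin(2*u) + 10*cos(u) + 48*cos(2*u) + 8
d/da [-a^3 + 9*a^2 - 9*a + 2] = -3*a^2 + 18*a - 9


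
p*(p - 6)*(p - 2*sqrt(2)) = p^3 - 6*p^2 - 2*sqrt(2)*p^2 + 12*sqrt(2)*p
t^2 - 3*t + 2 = (t - 2)*(t - 1)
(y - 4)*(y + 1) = y^2 - 3*y - 4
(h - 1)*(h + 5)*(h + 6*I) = h^3 + 4*h^2 + 6*I*h^2 - 5*h + 24*I*h - 30*I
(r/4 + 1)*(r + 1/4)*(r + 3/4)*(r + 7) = r^4/4 + 3*r^3 + 627*r^2/64 + 481*r/64 + 21/16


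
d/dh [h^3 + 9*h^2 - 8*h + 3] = 3*h^2 + 18*h - 8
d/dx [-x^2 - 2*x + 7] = -2*x - 2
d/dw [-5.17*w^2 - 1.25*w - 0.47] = -10.34*w - 1.25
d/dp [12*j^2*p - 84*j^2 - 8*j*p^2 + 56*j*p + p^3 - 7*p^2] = 12*j^2 - 16*j*p + 56*j + 3*p^2 - 14*p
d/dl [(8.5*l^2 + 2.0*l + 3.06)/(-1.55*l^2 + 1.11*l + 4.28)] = (12.535*l^2 + 82.246*l + 5.1634)/(2.4025*l^4 - 3.441*l^3 - 12.0359*l^2 + 9.5016*l + 18.3184)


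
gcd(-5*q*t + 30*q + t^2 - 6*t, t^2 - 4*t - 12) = t - 6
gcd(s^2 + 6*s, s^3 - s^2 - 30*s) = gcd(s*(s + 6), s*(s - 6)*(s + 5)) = s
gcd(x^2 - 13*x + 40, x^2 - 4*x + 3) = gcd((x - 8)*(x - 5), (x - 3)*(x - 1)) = 1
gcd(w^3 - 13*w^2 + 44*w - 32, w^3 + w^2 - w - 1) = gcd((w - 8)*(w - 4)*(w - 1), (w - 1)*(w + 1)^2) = w - 1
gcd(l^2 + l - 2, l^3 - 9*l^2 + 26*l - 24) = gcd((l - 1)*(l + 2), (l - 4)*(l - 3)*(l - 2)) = 1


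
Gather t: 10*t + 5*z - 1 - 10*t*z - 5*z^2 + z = t*(10 - 10*z) - 5*z^2 + 6*z - 1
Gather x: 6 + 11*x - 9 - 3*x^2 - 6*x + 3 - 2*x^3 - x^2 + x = -2*x^3 - 4*x^2 + 6*x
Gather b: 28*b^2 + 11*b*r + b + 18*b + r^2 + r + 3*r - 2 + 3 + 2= 28*b^2 + b*(11*r + 19) + r^2 + 4*r + 3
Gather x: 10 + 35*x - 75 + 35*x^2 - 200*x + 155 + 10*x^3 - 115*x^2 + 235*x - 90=10*x^3 - 80*x^2 + 70*x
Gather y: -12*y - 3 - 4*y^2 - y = -4*y^2 - 13*y - 3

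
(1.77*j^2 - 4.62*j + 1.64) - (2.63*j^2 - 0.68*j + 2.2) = -0.86*j^2 - 3.94*j - 0.56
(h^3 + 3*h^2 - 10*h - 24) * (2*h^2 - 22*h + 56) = 2*h^5 - 16*h^4 - 30*h^3 + 340*h^2 - 32*h - 1344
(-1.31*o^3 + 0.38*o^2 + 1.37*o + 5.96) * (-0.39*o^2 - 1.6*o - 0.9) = 0.5109*o^5 + 1.9478*o^4 + 0.0366999999999998*o^3 - 4.8584*o^2 - 10.769*o - 5.364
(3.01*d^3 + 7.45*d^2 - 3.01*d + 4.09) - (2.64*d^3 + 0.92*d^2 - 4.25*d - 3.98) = 0.37*d^3 + 6.53*d^2 + 1.24*d + 8.07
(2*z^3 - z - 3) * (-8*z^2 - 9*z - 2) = -16*z^5 - 18*z^4 + 4*z^3 + 33*z^2 + 29*z + 6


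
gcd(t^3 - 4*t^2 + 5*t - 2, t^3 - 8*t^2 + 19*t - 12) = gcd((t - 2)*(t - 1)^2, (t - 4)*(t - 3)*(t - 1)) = t - 1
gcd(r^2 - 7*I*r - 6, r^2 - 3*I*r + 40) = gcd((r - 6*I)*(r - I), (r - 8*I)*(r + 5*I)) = 1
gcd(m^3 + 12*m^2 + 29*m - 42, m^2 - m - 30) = 1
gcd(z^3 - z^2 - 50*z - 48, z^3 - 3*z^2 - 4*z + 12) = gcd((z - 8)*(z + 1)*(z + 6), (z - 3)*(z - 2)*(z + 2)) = 1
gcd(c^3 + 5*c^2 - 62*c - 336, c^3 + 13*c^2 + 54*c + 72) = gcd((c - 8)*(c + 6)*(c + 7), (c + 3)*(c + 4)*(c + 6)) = c + 6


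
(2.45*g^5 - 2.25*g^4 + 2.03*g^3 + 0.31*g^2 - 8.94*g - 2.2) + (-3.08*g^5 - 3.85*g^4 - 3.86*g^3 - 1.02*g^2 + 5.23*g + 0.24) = -0.63*g^5 - 6.1*g^4 - 1.83*g^3 - 0.71*g^2 - 3.71*g - 1.96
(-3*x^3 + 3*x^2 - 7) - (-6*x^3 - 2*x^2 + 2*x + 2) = 3*x^3 + 5*x^2 - 2*x - 9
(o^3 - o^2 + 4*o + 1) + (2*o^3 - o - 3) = 3*o^3 - o^2 + 3*o - 2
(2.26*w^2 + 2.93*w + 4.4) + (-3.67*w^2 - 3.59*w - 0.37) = -1.41*w^2 - 0.66*w + 4.03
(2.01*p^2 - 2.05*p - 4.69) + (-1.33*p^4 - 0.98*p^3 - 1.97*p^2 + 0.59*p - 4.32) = -1.33*p^4 - 0.98*p^3 + 0.0399999999999998*p^2 - 1.46*p - 9.01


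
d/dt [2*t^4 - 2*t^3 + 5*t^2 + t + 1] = 8*t^3 - 6*t^2 + 10*t + 1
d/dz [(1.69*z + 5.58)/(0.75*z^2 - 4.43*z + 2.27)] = (-1.2675*z^2 - 8.37*z + 28.5557)/(0.5625*z^4 - 6.645*z^3 + 23.0299*z^2 - 20.1122*z + 5.1529)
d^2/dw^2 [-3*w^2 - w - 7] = -6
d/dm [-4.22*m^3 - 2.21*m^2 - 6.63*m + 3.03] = -12.66*m^2 - 4.42*m - 6.63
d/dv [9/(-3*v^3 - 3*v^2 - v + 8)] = 9*(9*v^2 + 6*v + 1)/(3*v^3 + 3*v^2 + v - 8)^2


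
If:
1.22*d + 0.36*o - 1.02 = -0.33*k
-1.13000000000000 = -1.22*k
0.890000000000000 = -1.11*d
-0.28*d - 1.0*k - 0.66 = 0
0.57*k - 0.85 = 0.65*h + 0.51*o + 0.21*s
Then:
No Solution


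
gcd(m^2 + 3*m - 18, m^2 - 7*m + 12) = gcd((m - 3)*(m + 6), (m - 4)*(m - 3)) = m - 3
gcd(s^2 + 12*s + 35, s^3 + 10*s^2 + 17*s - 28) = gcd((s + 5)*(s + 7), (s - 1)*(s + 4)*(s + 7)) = s + 7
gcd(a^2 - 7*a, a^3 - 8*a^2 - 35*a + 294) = a - 7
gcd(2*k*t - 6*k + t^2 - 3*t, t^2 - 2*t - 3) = t - 3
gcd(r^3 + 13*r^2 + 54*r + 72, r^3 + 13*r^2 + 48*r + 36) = r + 6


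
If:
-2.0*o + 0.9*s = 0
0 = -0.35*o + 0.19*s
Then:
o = 0.00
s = 0.00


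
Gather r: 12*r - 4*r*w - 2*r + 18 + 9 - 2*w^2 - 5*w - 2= r*(10 - 4*w) - 2*w^2 - 5*w + 25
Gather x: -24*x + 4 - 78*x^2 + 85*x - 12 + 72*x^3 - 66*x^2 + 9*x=72*x^3 - 144*x^2 + 70*x - 8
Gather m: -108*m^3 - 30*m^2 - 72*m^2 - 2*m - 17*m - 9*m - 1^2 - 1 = -108*m^3 - 102*m^2 - 28*m - 2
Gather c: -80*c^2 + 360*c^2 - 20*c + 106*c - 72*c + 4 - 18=280*c^2 + 14*c - 14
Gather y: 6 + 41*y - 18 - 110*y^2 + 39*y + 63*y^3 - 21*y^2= 63*y^3 - 131*y^2 + 80*y - 12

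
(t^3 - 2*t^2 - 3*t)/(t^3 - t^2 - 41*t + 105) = t*(t + 1)/(t^2 + 2*t - 35)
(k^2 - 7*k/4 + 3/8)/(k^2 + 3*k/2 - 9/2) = (k - 1/4)/(k + 3)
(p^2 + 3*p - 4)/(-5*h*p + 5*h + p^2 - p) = (p + 4)/(-5*h + p)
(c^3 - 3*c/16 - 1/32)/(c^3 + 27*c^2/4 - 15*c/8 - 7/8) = (c + 1/4)/(c + 7)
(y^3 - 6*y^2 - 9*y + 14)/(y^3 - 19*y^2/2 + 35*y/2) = 2*(y^2 + y - 2)/(y*(2*y - 5))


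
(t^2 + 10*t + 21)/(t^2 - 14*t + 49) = (t^2 + 10*t + 21)/(t^2 - 14*t + 49)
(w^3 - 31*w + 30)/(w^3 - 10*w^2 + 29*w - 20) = (w + 6)/(w - 4)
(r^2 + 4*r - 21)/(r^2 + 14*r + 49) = (r - 3)/(r + 7)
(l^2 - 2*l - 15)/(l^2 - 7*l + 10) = (l + 3)/(l - 2)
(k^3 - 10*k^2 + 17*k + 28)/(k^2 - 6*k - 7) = k - 4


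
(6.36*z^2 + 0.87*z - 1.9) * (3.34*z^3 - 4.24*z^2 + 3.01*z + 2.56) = 21.2424*z^5 - 24.0606*z^4 + 9.1088*z^3 + 26.9563*z^2 - 3.4918*z - 4.864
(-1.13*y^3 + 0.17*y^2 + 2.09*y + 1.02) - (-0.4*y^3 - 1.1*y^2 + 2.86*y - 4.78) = -0.73*y^3 + 1.27*y^2 - 0.77*y + 5.8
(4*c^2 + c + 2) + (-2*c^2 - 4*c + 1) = 2*c^2 - 3*c + 3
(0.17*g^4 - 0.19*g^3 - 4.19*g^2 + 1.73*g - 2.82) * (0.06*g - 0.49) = 0.0102*g^5 - 0.0947*g^4 - 0.1583*g^3 + 2.1569*g^2 - 1.0169*g + 1.3818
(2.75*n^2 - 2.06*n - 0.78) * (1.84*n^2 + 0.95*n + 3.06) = 5.06*n^4 - 1.1779*n^3 + 5.0228*n^2 - 7.0446*n - 2.3868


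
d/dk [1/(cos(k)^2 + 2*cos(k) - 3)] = 2*(cos(k) + 1)*sin(k)/(cos(k)^2 + 2*cos(k) - 3)^2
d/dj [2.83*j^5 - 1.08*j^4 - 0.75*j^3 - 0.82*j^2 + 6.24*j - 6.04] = 14.15*j^4 - 4.32*j^3 - 2.25*j^2 - 1.64*j + 6.24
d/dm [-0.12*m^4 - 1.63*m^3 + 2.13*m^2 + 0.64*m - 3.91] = -0.48*m^3 - 4.89*m^2 + 4.26*m + 0.64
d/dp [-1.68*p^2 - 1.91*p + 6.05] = -3.36*p - 1.91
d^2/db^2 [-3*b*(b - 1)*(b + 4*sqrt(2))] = -18*b - 24*sqrt(2) + 6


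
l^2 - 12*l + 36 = (l - 6)^2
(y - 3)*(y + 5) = y^2 + 2*y - 15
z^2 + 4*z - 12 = (z - 2)*(z + 6)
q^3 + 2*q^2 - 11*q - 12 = (q - 3)*(q + 1)*(q + 4)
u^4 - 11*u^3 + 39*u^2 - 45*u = u*(u - 5)*(u - 3)^2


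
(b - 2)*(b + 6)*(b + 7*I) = b^3 + 4*b^2 + 7*I*b^2 - 12*b + 28*I*b - 84*I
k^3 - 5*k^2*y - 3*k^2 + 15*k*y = k*(k - 3)*(k - 5*y)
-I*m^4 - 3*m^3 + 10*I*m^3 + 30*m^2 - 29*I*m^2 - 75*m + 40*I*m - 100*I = (m - 5)^2*(m - 4*I)*(-I*m + 1)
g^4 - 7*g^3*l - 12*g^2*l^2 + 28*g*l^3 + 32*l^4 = (g - 8*l)*(g - 2*l)*(g + l)*(g + 2*l)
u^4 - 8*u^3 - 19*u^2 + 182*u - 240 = (u - 8)*(u - 3)*(u - 2)*(u + 5)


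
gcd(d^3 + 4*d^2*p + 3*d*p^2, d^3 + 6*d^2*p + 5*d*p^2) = d^2 + d*p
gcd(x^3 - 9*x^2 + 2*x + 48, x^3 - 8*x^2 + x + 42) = x^2 - x - 6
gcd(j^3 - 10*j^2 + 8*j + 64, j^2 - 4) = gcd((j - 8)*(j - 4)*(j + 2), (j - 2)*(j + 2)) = j + 2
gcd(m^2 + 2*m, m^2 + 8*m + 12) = m + 2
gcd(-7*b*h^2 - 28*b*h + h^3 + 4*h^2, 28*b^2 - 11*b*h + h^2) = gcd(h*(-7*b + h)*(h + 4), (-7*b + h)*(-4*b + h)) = 7*b - h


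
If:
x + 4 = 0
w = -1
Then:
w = -1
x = -4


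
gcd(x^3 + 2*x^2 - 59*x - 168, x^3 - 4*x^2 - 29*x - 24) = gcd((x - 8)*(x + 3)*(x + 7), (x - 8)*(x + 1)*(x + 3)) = x^2 - 5*x - 24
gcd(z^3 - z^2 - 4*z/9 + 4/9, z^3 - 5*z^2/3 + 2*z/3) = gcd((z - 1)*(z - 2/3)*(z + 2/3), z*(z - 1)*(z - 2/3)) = z^2 - 5*z/3 + 2/3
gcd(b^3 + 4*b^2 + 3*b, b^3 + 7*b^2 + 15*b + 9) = b^2 + 4*b + 3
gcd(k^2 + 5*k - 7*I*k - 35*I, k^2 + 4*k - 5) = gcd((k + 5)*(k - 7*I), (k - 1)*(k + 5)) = k + 5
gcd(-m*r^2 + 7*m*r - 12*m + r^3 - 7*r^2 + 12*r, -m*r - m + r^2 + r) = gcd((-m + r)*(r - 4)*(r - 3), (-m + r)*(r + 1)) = -m + r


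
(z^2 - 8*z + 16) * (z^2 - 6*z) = z^4 - 14*z^3 + 64*z^2 - 96*z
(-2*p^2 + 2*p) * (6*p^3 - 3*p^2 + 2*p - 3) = -12*p^5 + 18*p^4 - 10*p^3 + 10*p^2 - 6*p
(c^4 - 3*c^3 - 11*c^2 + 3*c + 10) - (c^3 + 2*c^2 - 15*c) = c^4 - 4*c^3 - 13*c^2 + 18*c + 10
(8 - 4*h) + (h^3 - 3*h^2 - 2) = h^3 - 3*h^2 - 4*h + 6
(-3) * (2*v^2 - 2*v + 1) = -6*v^2 + 6*v - 3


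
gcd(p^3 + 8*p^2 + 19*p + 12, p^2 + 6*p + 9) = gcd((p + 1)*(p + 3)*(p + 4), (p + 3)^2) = p + 3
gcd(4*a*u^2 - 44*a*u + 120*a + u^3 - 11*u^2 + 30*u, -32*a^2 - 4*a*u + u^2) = 4*a + u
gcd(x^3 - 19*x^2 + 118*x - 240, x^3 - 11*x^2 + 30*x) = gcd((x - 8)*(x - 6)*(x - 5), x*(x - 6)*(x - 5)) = x^2 - 11*x + 30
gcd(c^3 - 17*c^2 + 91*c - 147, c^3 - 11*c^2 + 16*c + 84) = c - 7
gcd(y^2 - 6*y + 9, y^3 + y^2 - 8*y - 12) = y - 3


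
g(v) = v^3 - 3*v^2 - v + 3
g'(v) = 3*v^2 - 6*v - 1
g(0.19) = 2.71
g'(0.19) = -2.03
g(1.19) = -0.75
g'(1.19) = -3.89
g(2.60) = -2.30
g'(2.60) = 3.68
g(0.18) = 2.73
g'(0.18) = -1.98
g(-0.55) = 2.48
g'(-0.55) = 3.21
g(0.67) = 1.28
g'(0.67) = -3.67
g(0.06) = 2.93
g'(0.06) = -1.35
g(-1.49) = -5.48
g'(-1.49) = 14.60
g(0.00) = 3.00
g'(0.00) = -1.00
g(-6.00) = -315.00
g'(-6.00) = 143.00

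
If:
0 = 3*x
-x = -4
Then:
No Solution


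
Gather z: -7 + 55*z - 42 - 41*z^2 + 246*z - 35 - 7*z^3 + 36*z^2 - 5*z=-7*z^3 - 5*z^2 + 296*z - 84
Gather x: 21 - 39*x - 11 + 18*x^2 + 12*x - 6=18*x^2 - 27*x + 4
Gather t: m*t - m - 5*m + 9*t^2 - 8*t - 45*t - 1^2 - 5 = -6*m + 9*t^2 + t*(m - 53) - 6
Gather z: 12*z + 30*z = 42*z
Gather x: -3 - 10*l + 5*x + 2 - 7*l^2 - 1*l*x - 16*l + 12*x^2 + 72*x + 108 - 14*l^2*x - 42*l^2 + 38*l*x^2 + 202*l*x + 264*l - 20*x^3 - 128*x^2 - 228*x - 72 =-49*l^2 + 238*l - 20*x^3 + x^2*(38*l - 116) + x*(-14*l^2 + 201*l - 151) + 35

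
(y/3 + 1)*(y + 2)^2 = y^3/3 + 7*y^2/3 + 16*y/3 + 4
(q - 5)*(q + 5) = q^2 - 25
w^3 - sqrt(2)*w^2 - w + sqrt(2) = (w - 1)*(w + 1)*(w - sqrt(2))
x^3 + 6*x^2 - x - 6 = (x - 1)*(x + 1)*(x + 6)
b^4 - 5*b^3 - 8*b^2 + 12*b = b*(b - 6)*(b - 1)*(b + 2)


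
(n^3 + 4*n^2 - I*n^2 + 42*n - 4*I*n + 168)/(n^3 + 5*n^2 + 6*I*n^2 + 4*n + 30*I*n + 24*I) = (n - 7*I)/(n + 1)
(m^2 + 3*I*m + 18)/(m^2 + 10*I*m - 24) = (m - 3*I)/(m + 4*I)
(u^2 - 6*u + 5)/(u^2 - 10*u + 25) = (u - 1)/(u - 5)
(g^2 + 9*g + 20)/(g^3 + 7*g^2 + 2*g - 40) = 1/(g - 2)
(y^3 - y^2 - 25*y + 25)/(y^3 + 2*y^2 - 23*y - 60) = (y^2 + 4*y - 5)/(y^2 + 7*y + 12)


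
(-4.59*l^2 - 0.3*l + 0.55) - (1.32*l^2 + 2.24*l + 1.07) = -5.91*l^2 - 2.54*l - 0.52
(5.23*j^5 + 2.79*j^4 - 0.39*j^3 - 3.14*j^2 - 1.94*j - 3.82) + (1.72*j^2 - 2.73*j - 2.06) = 5.23*j^5 + 2.79*j^4 - 0.39*j^3 - 1.42*j^2 - 4.67*j - 5.88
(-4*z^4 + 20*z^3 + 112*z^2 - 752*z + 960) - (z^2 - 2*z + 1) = -4*z^4 + 20*z^3 + 111*z^2 - 750*z + 959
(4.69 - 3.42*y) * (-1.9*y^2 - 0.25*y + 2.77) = 6.498*y^3 - 8.056*y^2 - 10.6459*y + 12.9913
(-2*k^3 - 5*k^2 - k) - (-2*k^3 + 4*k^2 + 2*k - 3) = -9*k^2 - 3*k + 3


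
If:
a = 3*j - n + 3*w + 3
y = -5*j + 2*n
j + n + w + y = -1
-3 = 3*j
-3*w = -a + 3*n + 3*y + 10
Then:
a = 10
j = -1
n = -5/2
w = 5/2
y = 0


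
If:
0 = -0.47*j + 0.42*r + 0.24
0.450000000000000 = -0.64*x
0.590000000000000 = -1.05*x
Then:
No Solution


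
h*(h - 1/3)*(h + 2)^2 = h^4 + 11*h^3/3 + 8*h^2/3 - 4*h/3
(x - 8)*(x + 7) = x^2 - x - 56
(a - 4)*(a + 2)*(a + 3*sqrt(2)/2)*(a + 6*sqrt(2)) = a^4 - 2*a^3 + 15*sqrt(2)*a^3/2 - 15*sqrt(2)*a^2 + 10*a^2 - 60*sqrt(2)*a - 36*a - 144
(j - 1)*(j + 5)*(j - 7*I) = j^3 + 4*j^2 - 7*I*j^2 - 5*j - 28*I*j + 35*I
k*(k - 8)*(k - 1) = k^3 - 9*k^2 + 8*k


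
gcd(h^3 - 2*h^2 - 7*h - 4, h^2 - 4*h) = h - 4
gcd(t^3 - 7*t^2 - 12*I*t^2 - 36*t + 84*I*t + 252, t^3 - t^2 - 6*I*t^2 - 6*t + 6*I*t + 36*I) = t - 6*I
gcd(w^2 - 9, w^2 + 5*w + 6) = w + 3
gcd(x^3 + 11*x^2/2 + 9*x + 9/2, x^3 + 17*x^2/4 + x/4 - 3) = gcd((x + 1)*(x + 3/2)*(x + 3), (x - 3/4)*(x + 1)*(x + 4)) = x + 1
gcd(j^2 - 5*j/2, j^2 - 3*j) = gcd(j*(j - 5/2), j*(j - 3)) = j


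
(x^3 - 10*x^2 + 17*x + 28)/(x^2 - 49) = (x^2 - 3*x - 4)/(x + 7)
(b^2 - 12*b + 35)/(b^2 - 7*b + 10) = (b - 7)/(b - 2)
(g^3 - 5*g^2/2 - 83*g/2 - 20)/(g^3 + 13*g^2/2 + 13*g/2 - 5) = (2*g^2 - 15*g - 8)/(2*g^2 + 3*g - 2)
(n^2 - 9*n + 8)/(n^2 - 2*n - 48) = (n - 1)/(n + 6)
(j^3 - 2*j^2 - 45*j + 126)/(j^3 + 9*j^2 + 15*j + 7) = (j^2 - 9*j + 18)/(j^2 + 2*j + 1)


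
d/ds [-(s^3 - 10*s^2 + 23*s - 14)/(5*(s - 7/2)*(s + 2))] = 4*(-s^4 + 3*s^3 + 29*s^2 - 168*s + 182)/(5*(4*s^4 - 12*s^3 - 47*s^2 + 84*s + 196))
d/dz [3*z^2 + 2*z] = 6*z + 2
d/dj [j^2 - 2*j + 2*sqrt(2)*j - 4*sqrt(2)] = 2*j - 2 + 2*sqrt(2)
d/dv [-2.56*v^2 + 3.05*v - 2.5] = 3.05 - 5.12*v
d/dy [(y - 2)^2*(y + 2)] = (y - 2)*(3*y + 2)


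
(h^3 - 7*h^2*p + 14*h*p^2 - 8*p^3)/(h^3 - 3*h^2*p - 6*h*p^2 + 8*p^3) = (h - 2*p)/(h + 2*p)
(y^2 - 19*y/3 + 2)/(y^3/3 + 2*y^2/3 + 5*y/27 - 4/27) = 9*(y - 6)/(3*y^2 + 7*y + 4)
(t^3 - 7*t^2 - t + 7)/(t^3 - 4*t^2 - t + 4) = (t - 7)/(t - 4)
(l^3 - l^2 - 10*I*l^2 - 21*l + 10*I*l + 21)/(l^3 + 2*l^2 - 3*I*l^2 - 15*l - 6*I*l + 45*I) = (l^2 - l*(1 + 7*I) + 7*I)/(l^2 + 2*l - 15)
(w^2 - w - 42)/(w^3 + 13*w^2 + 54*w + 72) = (w - 7)/(w^2 + 7*w + 12)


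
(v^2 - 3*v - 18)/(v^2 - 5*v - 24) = (v - 6)/(v - 8)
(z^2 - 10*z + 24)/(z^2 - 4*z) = (z - 6)/z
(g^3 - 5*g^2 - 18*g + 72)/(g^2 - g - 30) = (g^2 + g - 12)/(g + 5)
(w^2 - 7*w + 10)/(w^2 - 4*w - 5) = (w - 2)/(w + 1)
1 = 1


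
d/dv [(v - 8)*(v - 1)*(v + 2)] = 3*v^2 - 14*v - 10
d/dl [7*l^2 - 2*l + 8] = 14*l - 2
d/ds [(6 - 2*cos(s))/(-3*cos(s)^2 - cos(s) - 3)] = 6*(cos(s)^2 - 6*cos(s) - 2)*sin(s)/(3*cos(s)^2 + cos(s) + 3)^2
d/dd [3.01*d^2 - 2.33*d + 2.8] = 6.02*d - 2.33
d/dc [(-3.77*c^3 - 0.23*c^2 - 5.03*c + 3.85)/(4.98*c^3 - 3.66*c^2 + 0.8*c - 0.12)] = (14.9436*c^4 + 44.0668*c^3 - 74.7556*c^2 + 28.2372*c - 2.4764)/(24.8004*c^6 - 36.4536*c^5 + 21.3636*c^4 - 7.0512*c^3 + 1.5184*c^2 - 0.192*c + 0.0144)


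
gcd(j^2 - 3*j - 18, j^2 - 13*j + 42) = j - 6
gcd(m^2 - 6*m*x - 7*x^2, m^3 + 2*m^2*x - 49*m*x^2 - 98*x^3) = -m + 7*x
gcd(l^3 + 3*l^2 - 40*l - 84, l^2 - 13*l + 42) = l - 6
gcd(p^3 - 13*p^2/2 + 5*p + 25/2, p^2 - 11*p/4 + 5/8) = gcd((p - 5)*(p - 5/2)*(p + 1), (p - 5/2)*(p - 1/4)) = p - 5/2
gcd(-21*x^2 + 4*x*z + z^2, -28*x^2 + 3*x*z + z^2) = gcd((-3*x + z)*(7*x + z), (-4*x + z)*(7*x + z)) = 7*x + z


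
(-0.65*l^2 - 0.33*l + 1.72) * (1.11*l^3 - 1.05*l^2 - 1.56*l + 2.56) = -0.7215*l^5 + 0.3162*l^4 + 3.2697*l^3 - 2.9552*l^2 - 3.528*l + 4.4032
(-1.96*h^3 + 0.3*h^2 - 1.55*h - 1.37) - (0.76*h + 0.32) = -1.96*h^3 + 0.3*h^2 - 2.31*h - 1.69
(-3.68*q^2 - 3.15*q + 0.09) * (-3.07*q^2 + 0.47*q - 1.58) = 11.2976*q^4 + 7.9409*q^3 + 4.0576*q^2 + 5.0193*q - 0.1422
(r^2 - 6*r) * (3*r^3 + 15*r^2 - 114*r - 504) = 3*r^5 - 3*r^4 - 204*r^3 + 180*r^2 + 3024*r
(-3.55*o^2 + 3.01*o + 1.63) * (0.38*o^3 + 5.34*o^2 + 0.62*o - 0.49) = -1.349*o^5 - 17.8132*o^4 + 14.4918*o^3 + 12.3099*o^2 - 0.4643*o - 0.7987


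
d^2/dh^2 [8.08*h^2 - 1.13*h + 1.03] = 16.1600000000000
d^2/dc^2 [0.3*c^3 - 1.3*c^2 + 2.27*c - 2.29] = 1.8*c - 2.6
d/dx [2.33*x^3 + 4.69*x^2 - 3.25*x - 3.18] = 6.99*x^2 + 9.38*x - 3.25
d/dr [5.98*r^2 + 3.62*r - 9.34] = 11.96*r + 3.62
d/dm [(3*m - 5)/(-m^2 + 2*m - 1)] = (3*m - 7)/(m^3 - 3*m^2 + 3*m - 1)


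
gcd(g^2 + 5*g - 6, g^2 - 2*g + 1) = g - 1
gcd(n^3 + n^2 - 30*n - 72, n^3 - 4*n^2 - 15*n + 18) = n^2 - 3*n - 18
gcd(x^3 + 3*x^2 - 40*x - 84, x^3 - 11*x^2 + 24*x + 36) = x - 6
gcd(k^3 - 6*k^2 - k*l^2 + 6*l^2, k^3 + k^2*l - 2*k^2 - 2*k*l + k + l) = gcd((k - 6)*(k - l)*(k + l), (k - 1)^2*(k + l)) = k + l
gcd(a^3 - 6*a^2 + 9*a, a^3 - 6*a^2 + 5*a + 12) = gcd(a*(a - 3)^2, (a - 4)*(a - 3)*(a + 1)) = a - 3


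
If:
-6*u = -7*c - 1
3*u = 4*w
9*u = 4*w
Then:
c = -1/7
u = 0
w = 0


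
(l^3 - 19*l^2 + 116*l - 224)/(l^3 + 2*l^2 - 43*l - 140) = (l^2 - 12*l + 32)/(l^2 + 9*l + 20)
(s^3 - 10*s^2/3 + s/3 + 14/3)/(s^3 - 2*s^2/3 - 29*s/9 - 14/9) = 3*(s - 2)/(3*s + 2)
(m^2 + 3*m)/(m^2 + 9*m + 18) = m/(m + 6)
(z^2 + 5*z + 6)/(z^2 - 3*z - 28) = (z^2 + 5*z + 6)/(z^2 - 3*z - 28)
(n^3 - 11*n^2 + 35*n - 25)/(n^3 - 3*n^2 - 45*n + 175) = (n - 1)/(n + 7)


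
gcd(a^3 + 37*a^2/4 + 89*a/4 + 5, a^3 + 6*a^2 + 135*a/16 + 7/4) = a^2 + 17*a/4 + 1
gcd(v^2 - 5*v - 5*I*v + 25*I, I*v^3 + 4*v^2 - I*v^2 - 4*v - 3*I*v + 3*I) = 1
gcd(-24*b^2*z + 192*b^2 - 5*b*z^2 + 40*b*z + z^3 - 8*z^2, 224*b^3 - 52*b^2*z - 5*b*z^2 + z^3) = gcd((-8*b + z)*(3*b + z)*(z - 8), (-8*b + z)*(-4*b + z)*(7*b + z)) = -8*b + z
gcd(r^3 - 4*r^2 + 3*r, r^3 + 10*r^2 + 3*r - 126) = r - 3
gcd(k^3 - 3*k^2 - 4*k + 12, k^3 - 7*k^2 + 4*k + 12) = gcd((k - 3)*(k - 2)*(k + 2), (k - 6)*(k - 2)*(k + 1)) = k - 2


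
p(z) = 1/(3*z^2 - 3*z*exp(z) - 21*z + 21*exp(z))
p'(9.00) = 0.00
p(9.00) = 0.00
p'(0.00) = 0.01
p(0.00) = 0.05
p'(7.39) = 0.00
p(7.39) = -0.00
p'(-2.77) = 0.01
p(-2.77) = 0.01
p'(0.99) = -0.03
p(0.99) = 0.03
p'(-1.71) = 0.01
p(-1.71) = 0.02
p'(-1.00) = 0.02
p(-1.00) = 0.03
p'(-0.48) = 0.02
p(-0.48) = 0.04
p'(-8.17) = 0.00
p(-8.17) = 0.00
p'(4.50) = -0.00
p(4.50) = 0.00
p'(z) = (3*z*exp(z) - 6*z - 18*exp(z) + 21)/(3*z^2 - 3*z*exp(z) - 21*z + 21*exp(z))^2 = (z*exp(z) - 2*z - 6*exp(z) + 7)/(3*(z^2 - z*exp(z) - 7*z + 7*exp(z))^2)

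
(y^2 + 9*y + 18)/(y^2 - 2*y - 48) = (y + 3)/(y - 8)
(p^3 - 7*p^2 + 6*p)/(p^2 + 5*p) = (p^2 - 7*p + 6)/(p + 5)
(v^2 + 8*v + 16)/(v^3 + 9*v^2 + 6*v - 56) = (v + 4)/(v^2 + 5*v - 14)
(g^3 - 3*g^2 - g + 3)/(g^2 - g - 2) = (g^2 - 4*g + 3)/(g - 2)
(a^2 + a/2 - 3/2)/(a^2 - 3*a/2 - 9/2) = (a - 1)/(a - 3)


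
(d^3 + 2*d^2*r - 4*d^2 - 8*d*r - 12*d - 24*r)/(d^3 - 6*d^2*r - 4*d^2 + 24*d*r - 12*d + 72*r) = (-d - 2*r)/(-d + 6*r)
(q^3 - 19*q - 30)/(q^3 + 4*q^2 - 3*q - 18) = (q^2 - 3*q - 10)/(q^2 + q - 6)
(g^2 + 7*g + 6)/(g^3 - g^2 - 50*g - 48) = 1/(g - 8)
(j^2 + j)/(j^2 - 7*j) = (j + 1)/(j - 7)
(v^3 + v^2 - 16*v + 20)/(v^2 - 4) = (v^2 + 3*v - 10)/(v + 2)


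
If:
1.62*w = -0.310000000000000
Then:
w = -0.19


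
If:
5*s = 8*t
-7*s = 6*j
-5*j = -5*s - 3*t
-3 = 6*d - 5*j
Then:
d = -1/2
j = 0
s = 0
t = 0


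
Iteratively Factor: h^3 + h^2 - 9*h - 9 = (h + 3)*(h^2 - 2*h - 3) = (h - 3)*(h + 3)*(h + 1)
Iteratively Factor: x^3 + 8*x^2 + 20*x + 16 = (x + 4)*(x^2 + 4*x + 4) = (x + 2)*(x + 4)*(x + 2)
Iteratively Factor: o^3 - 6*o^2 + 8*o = (o - 2)*(o^2 - 4*o) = o*(o - 2)*(o - 4)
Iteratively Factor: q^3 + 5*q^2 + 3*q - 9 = (q + 3)*(q^2 + 2*q - 3) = (q - 1)*(q + 3)*(q + 3)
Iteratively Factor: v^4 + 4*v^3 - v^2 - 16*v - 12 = (v + 1)*(v^3 + 3*v^2 - 4*v - 12) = (v - 2)*(v + 1)*(v^2 + 5*v + 6) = (v - 2)*(v + 1)*(v + 3)*(v + 2)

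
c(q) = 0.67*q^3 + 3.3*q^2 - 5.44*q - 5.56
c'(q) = 2.01*q^2 + 6.6*q - 5.44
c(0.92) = -7.25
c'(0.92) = 2.33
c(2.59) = 14.13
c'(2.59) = 25.14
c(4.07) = 72.13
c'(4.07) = 54.72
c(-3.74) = 25.89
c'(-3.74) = -2.01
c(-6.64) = -20.09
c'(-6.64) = 39.36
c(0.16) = -6.34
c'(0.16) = -4.33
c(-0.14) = -4.74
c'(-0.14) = -6.32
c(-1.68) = 9.72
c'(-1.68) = -10.85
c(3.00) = 25.91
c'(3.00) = 32.45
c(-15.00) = -1442.71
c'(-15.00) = 347.81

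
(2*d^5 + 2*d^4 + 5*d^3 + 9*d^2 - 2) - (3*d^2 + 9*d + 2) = 2*d^5 + 2*d^4 + 5*d^3 + 6*d^2 - 9*d - 4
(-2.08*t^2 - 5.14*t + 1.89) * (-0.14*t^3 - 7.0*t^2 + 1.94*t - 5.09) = 0.2912*t^5 + 15.2796*t^4 + 31.6802*t^3 - 12.6144*t^2 + 29.8292*t - 9.6201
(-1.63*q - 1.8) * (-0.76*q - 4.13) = 1.2388*q^2 + 8.0999*q + 7.434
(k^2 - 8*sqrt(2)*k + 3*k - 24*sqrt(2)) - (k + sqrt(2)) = k^2 - 8*sqrt(2)*k + 2*k - 25*sqrt(2)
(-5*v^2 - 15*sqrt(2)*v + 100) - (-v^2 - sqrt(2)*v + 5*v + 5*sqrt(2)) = -4*v^2 - 14*sqrt(2)*v - 5*v - 5*sqrt(2) + 100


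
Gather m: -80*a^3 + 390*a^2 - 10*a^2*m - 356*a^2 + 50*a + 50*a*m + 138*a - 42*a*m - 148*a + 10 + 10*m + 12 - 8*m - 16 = -80*a^3 + 34*a^2 + 40*a + m*(-10*a^2 + 8*a + 2) + 6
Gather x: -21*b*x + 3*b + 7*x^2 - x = 3*b + 7*x^2 + x*(-21*b - 1)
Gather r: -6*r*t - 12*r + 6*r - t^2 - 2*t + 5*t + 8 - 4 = r*(-6*t - 6) - t^2 + 3*t + 4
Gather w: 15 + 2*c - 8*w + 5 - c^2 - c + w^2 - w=-c^2 + c + w^2 - 9*w + 20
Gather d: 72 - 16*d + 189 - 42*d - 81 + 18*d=180 - 40*d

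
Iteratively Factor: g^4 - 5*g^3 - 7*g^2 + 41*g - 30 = (g - 1)*(g^3 - 4*g^2 - 11*g + 30) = (g - 1)*(g + 3)*(g^2 - 7*g + 10) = (g - 5)*(g - 1)*(g + 3)*(g - 2)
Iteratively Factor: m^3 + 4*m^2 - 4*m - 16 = (m + 4)*(m^2 - 4) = (m - 2)*(m + 4)*(m + 2)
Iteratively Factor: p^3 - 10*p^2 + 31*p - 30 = (p - 2)*(p^2 - 8*p + 15) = (p - 5)*(p - 2)*(p - 3)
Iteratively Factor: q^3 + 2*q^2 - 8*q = (q + 4)*(q^2 - 2*q) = q*(q + 4)*(q - 2)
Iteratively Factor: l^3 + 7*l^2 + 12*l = (l + 4)*(l^2 + 3*l) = l*(l + 4)*(l + 3)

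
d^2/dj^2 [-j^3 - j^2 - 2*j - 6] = -6*j - 2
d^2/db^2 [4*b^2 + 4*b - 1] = 8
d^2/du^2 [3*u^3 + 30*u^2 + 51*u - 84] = 18*u + 60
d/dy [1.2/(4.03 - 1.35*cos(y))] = -1.62*sin(y)/(1.35*cos(y) - 4.03)^2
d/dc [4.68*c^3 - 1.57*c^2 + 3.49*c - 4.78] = 14.04*c^2 - 3.14*c + 3.49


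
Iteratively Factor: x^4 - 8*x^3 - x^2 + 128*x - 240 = (x + 4)*(x^3 - 12*x^2 + 47*x - 60) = (x - 5)*(x + 4)*(x^2 - 7*x + 12) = (x - 5)*(x - 3)*(x + 4)*(x - 4)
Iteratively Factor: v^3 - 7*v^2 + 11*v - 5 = (v - 1)*(v^2 - 6*v + 5) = (v - 5)*(v - 1)*(v - 1)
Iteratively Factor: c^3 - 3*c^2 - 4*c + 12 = (c + 2)*(c^2 - 5*c + 6) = (c - 2)*(c + 2)*(c - 3)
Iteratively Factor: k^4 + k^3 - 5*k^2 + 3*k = (k - 1)*(k^3 + 2*k^2 - 3*k) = (k - 1)^2*(k^2 + 3*k) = (k - 1)^2*(k + 3)*(k)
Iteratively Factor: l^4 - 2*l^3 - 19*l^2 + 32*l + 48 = (l + 4)*(l^3 - 6*l^2 + 5*l + 12) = (l - 3)*(l + 4)*(l^2 - 3*l - 4) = (l - 3)*(l + 1)*(l + 4)*(l - 4)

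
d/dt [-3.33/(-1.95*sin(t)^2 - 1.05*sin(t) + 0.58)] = -(12.987*sin(t) + 3.4965)*cos(t)/(1.95*sin(t)^2 + 1.05*sin(t) - 0.58)^2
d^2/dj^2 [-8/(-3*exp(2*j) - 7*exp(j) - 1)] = 8*(2*(6*exp(j) + 7)^2*exp(j) - (12*exp(j) + 7)*(3*exp(2*j) + 7*exp(j) + 1))*exp(j)/(3*exp(2*j) + 7*exp(j) + 1)^3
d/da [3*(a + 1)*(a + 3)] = 6*a + 12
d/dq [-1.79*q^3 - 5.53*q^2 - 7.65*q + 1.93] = -5.37*q^2 - 11.06*q - 7.65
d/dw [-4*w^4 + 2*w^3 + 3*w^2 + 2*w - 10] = -16*w^3 + 6*w^2 + 6*w + 2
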